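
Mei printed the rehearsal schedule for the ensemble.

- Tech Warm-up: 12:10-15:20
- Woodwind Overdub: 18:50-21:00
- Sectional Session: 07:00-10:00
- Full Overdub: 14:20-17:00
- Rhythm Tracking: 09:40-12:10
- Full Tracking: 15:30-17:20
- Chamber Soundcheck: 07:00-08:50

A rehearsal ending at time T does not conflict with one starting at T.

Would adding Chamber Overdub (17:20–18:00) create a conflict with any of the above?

Sectional Session: ends 10:00 at or before Chamber Overdub starts 17:20 → clear.
Chamber Soundcheck: ends 08:50 at or before Chamber Overdub starts 17:20 → clear.
Rhythm Tracking: ends 12:10 at or before Chamber Overdub starts 17:20 → clear.
Tech Warm-up: ends 15:20 at or before Chamber Overdub starts 17:20 → clear.
Full Overdub: ends 17:00 at or before Chamber Overdub starts 17:20 → clear.
Full Tracking: ends 17:20 at or before Chamber Overdub starts 17:20 → clear.
Woodwind Overdub: starts 18:50 at or after Chamber Overdub ends 18:00 → clear.

No — it doesn't clash with anything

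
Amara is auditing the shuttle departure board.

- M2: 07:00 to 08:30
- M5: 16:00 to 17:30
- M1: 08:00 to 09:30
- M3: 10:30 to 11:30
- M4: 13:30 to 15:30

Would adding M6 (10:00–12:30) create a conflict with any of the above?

M2: ends 08:30 at or before M6 starts 10:00 → clear.
M1: ends 09:30 at or before M6 starts 10:00 → clear.
M3: starts 10:30 before M6 ends 12:30, and ends 11:30 after M6 starts 10:00 → overlap.
M4: starts 13:30 at or after M6 ends 12:30 → clear.
M5: starts 16:00 at or after M6 ends 12:30 → clear.
M6 overlaps M3.

Yes — it overlaps M3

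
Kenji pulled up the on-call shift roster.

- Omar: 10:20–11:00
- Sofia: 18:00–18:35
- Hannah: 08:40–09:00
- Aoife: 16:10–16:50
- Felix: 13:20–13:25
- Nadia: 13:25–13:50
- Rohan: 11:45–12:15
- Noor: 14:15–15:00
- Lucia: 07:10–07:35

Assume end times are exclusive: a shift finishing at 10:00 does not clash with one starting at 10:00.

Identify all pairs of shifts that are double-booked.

none

Sorted by start: Lucia, Hannah, Omar, Rohan, Felix, Nadia, Noor, Aoife, Sofia.
Hannah starts after Lucia ends — done with Lucia.
Omar starts after Hannah ends — done with Hannah.
Rohan starts after Omar ends — done with Omar.
Felix starts after Rohan ends — done with Rohan.
Nadia starts exactly when Felix ends (back-to-back, no overlap) — done with Felix.
Noor starts after Nadia ends — done with Nadia.
Aoife starts after Noor ends — done with Noor.
Sofia starts after Aoife ends.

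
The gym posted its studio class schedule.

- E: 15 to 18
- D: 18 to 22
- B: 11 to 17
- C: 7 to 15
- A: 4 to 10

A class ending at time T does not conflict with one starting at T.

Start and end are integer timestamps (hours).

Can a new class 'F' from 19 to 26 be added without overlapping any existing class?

No — it overlaps D

A: ends 10 at or before F starts 19 → clear.
C: ends 15 at or before F starts 19 → clear.
B: ends 17 at or before F starts 19 → clear.
E: ends 18 at or before F starts 19 → clear.
D: starts 18 before F ends 26, and ends 22 after F starts 19 → overlap.
F overlaps D.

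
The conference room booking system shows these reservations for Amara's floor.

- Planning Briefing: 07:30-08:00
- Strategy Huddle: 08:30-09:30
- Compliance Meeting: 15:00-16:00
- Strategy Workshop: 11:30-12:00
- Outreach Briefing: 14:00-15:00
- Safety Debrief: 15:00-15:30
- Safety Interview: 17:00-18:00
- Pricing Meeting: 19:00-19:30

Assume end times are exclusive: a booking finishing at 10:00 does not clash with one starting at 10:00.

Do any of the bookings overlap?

Yes

Check each pair: they overlap iff neither finishes before the other starts.
Sorted by start: Planning Briefing, Strategy Huddle, Strategy Workshop, Outreach Briefing, Compliance Meeting, Safety Debrief, Safety Interview, Pricing Meeting.
Strategy Huddle starts after Planning Briefing ends — done with Planning Briefing.
Strategy Workshop starts after Strategy Huddle ends — done with Strategy Huddle.
Outreach Briefing starts after Strategy Workshop ends — done with Strategy Workshop.
Compliance Meeting starts exactly when Outreach Briefing ends (back-to-back, no overlap) — done with Outreach Briefing.
Safety Debrief starts before Compliance Meeting ends → Compliance Meeting and Safety Debrief overlap.
That's a conflict, so the schedule is not conflict-free.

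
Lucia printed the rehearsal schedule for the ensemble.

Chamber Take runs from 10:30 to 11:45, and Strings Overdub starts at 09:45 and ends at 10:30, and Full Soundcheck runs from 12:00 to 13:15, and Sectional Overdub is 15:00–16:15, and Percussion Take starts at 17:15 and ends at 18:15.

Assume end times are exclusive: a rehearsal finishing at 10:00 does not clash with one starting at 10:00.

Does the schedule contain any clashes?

Sorted by start: Strings Overdub, Chamber Take, Full Soundcheck, Sectional Overdub, Percussion Take.
Chamber Take starts exactly when Strings Overdub ends (back-to-back, no overlap); Strings Overdub is clear from here.
Full Soundcheck starts after Chamber Take ends; Chamber Take is clear from here.
Sectional Overdub starts after Full Soundcheck ends; Full Soundcheck is clear from here.
Percussion Take starts after Sectional Overdub ends.
Every pair is clear; the schedule has no overlaps.

No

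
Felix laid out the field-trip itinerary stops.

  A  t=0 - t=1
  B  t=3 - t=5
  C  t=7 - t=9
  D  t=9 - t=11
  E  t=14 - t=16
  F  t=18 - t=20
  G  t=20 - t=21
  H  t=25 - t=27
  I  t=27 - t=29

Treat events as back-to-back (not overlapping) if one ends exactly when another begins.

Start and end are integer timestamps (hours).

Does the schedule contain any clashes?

No

Sorted by start: A, B, C, D, E, F, G, H, I.
B starts after A ends; A is clear from here.
C starts after B ends; B is clear from here.
D starts exactly when C ends (back-to-back, no overlap); C is clear from here.
E starts after D ends; D is clear from here.
F starts after E ends; E is clear from here.
G starts exactly when F ends (back-to-back, no overlap); F is clear from here.
H starts after G ends; G is clear from here.
I starts exactly when H ends (back-to-back, no overlap).
Every pair is clear; the schedule has no overlaps.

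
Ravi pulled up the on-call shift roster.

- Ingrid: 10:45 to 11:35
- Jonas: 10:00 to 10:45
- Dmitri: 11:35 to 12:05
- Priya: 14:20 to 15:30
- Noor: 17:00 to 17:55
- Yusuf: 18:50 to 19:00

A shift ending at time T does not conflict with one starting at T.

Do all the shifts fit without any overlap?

Yes

Check each pair: they overlap iff neither finishes before the other starts.
Sorted by start: Jonas, Ingrid, Dmitri, Priya, Noor, Yusuf.
Ingrid starts exactly when Jonas ends (back-to-back, no overlap); Jonas is clear from here.
Dmitri starts exactly when Ingrid ends (back-to-back, no overlap); Ingrid is clear from here.
Priya starts after Dmitri ends; Dmitri is clear from here.
Noor starts after Priya ends; Priya is clear from here.
Yusuf starts after Noor ends.
Every pair is clear; the schedule has no overlaps.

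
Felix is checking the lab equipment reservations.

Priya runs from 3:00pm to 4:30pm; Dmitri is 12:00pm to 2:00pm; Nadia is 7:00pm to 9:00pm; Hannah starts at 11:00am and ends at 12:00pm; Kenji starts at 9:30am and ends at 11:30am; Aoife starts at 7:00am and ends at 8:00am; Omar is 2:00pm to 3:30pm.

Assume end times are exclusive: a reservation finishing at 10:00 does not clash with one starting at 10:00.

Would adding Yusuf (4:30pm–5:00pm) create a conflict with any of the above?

No — it doesn't clash with anything

Aoife: ends 8:00am at or before Yusuf starts 4:30pm → clear.
Kenji: ends 11:30am at or before Yusuf starts 4:30pm → clear.
Hannah: ends 12:00pm at or before Yusuf starts 4:30pm → clear.
Dmitri: ends 2:00pm at or before Yusuf starts 4:30pm → clear.
Omar: ends 3:30pm at or before Yusuf starts 4:30pm → clear.
Priya: ends 4:30pm at or before Yusuf starts 4:30pm → clear.
Nadia: starts 7:00pm at or after Yusuf ends 5:00pm → clear.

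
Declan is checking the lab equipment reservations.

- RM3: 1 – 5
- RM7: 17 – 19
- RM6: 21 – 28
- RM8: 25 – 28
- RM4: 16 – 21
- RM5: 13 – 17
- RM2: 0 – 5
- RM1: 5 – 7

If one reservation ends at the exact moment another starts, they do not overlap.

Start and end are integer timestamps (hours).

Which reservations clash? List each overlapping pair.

Sorted by start: RM2, RM3, RM1, RM5, RM4, RM7, RM6, RM8.
RM3 starts before RM2 ends → RM2 and RM3 overlap.
RM1 starts exactly when RM2 ends (back-to-back, no overlap) — done with RM2.
RM1 starts exactly when RM3 ends (back-to-back, no overlap) — done with RM3.
RM5 starts after RM1 ends — done with RM1.
RM4 starts before RM5 ends → RM5 and RM4 overlap.
RM7 starts exactly when RM5 ends (back-to-back, no overlap) — done with RM5.
RM7 starts before RM4 ends → RM4 and RM7 overlap.
RM6 starts exactly when RM4 ends (back-to-back, no overlap) — done with RM4.
RM6 starts after RM7 ends — done with RM7.
RM8 starts before RM6 ends → RM6 and RM8 overlap.

RM2 & RM3, RM4 & RM5, RM4 & RM7, RM6 & RM8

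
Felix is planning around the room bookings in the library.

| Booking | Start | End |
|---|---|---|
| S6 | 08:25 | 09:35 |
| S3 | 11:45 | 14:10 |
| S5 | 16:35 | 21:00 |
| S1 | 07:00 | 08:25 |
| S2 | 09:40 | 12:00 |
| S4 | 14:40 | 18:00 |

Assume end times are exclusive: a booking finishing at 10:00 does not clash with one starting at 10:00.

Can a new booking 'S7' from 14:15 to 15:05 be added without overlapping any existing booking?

S1: ends 08:25 at or before S7 starts 14:15 → clear.
S6: ends 09:35 at or before S7 starts 14:15 → clear.
S2: ends 12:00 at or before S7 starts 14:15 → clear.
S3: ends 14:10 at or before S7 starts 14:15 → clear.
S4: starts 14:40 before S7 ends 15:05, and ends 18:00 after S7 starts 14:15 → overlap.
S5: starts 16:35 at or after S7 ends 15:05 → clear.
S7 overlaps S4.

No — it overlaps S4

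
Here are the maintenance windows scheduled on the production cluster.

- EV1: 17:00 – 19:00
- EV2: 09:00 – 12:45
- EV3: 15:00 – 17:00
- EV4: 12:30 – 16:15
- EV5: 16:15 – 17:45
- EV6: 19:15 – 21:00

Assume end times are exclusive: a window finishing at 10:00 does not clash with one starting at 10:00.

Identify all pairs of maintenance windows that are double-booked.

EV1 & EV5, EV2 & EV4, EV3 & EV4, EV3 & EV5

Sorted by start: EV2, EV4, EV3, EV5, EV1, EV6.
EV4 starts before EV2 ends → EV2 and EV4 overlap.
EV3 starts after EV2 ends, so EV2 has no further overlaps.
EV3 starts before EV4 ends → EV4 and EV3 overlap.
EV5 starts exactly when EV4 ends (back-to-back, no overlap), so EV4 has no further overlaps.
EV5 starts before EV3 ends → EV3 and EV5 overlap.
EV1 starts exactly when EV3 ends (back-to-back, no overlap), so EV3 has no further overlaps.
EV1 starts before EV5 ends → EV5 and EV1 overlap.
EV6 starts after EV5 ends.
EV6 starts after EV1 ends.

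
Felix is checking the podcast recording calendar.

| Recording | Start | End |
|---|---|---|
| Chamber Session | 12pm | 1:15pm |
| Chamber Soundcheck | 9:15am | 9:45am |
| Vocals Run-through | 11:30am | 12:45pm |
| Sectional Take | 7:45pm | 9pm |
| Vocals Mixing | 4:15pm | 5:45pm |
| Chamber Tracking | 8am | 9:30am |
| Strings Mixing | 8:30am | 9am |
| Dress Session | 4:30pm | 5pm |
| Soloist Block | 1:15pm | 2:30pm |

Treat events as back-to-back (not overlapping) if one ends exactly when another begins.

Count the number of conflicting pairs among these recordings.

4

Sorted by start: Chamber Tracking, Strings Mixing, Chamber Soundcheck, Vocals Run-through, Chamber Session, Soloist Block, Vocals Mixing, Dress Session, Sectional Take.
Strings Mixing starts before Chamber Tracking ends → Chamber Tracking and Strings Mixing overlap.
Chamber Soundcheck starts before Chamber Tracking ends → Chamber Tracking and Chamber Soundcheck overlap.
Vocals Run-through starts after Chamber Tracking ends, so Chamber Tracking has no further overlaps.
Chamber Soundcheck starts after Strings Mixing ends, so Strings Mixing has no further overlaps.
Vocals Run-through starts after Chamber Soundcheck ends, so Chamber Soundcheck has no further overlaps.
Chamber Session starts before Vocals Run-through ends → Vocals Run-through and Chamber Session overlap.
Soloist Block starts after Vocals Run-through ends, so Vocals Run-through has no further overlaps.
Soloist Block starts exactly when Chamber Session ends (back-to-back, no overlap), so Chamber Session has no further overlaps.
Vocals Mixing starts after Soloist Block ends, so Soloist Block has no further overlaps.
Dress Session starts before Vocals Mixing ends → Vocals Mixing and Dress Session overlap.
Sectional Take starts after Vocals Mixing ends.
Sectional Take starts after Dress Session ends.
Overlapping pairs: Chamber Session & Vocals Run-through, Chamber Soundcheck & Chamber Tracking, Chamber Tracking & Strings Mixing, Dress Session & Vocals Mixing — 4 in total.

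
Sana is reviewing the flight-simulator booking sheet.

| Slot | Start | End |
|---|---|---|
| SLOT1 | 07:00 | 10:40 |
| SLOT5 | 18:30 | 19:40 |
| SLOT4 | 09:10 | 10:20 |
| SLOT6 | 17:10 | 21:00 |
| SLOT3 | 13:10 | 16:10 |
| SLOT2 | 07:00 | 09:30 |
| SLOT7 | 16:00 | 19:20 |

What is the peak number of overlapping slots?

3

Walk through starts and ends in time order (an end at T is processed before a start at T):
07:00 start SLOT1 → 1
07:00 start SLOT2 → 2
09:10 start SLOT4 → 3
09:30 end SLOT2 → 2
10:20 end SLOT4 → 1
10:40 end SLOT1 → 0
13:10 start SLOT3 → 1
16:00 start SLOT7 → 2
16:10 end SLOT3 → 1
17:10 start SLOT6 → 2
18:30 start SLOT5 → 3
19:20 end SLOT7 → 2
19:40 end SLOT5 → 1
21:00 end SLOT6 → 0
Peak is 3, at 09:10 (SLOT1, SLOT2, SLOT4).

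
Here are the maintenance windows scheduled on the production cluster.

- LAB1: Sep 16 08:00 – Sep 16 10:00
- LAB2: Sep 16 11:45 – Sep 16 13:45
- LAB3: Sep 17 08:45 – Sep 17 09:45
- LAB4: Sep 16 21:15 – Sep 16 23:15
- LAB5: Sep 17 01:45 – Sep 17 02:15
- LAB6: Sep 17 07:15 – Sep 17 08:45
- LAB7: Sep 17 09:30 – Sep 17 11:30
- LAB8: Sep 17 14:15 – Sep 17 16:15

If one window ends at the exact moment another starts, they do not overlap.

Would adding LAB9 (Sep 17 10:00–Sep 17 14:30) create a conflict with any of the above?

Yes — it overlaps LAB7, LAB8

LAB1: ends Sep 16 10:00 at or before LAB9 starts Sep 17 10:00 → clear.
LAB2: ends Sep 16 13:45 at or before LAB9 starts Sep 17 10:00 → clear.
LAB4: ends Sep 16 23:15 at or before LAB9 starts Sep 17 10:00 → clear.
LAB5: ends Sep 17 02:15 at or before LAB9 starts Sep 17 10:00 → clear.
LAB6: ends Sep 17 08:45 at or before LAB9 starts Sep 17 10:00 → clear.
LAB3: ends Sep 17 09:45 at or before LAB9 starts Sep 17 10:00 → clear.
LAB7: starts Sep 17 09:30 before LAB9 ends Sep 17 14:30, and ends Sep 17 11:30 after LAB9 starts Sep 17 10:00 → overlap.
LAB8: starts Sep 17 14:15 before LAB9 ends Sep 17 14:30, and ends Sep 17 16:15 after LAB9 starts Sep 17 10:00 → overlap.
LAB9 overlaps LAB7, LAB8.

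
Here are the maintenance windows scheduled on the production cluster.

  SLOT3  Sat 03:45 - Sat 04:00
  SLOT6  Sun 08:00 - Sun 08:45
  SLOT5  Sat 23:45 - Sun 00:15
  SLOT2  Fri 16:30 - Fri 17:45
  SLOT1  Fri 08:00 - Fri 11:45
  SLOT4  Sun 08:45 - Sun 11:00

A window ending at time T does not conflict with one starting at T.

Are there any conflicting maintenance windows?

Check each pair: they overlap iff neither finishes before the other starts.
Sorted by start: SLOT1, SLOT2, SLOT3, SLOT5, SLOT6, SLOT4.
SLOT2 starts after SLOT1 ends, so SLOT1 has no further overlaps.
SLOT3 starts after SLOT2 ends, so SLOT2 has no further overlaps.
SLOT5 starts after SLOT3 ends, so SLOT3 has no further overlaps.
SLOT6 starts after SLOT5 ends, so SLOT5 has no further overlaps.
SLOT4 starts exactly when SLOT6 ends (back-to-back, no overlap).
Every pair is clear; the schedule has no overlaps.

No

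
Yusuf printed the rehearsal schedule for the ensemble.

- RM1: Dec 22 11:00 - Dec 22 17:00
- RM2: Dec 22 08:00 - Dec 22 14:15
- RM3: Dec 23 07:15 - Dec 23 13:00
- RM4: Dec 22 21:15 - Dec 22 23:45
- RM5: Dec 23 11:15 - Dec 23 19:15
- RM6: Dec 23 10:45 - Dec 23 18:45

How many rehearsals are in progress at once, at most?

3

Sweep the timeline, counting +1 at each start and −1 at each end (ends before starts at a tie):
Dec 22 08:00 start RM2 → 1
Dec 22 11:00 start RM1 → 2
Dec 22 14:15 end RM2 → 1
Dec 22 17:00 end RM1 → 0
Dec 22 21:15 start RM4 → 1
Dec 22 23:45 end RM4 → 0
Dec 23 07:15 start RM3 → 1
Dec 23 10:45 start RM6 → 2
Dec 23 11:15 start RM5 → 3
Dec 23 13:00 end RM3 → 2
Dec 23 18:45 end RM6 → 1
Dec 23 19:15 end RM5 → 0
Peak is 3, at Dec 23 11:15 (RM3, RM5, RM6).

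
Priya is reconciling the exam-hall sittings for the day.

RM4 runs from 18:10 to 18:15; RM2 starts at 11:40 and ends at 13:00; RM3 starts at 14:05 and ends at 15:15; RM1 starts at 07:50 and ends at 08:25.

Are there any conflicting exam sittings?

Sorted by start: RM1, RM2, RM3, RM4.
RM2 starts after RM1 ends, so nothing later overlaps RM1 either.
RM3 starts after RM2 ends, so nothing later overlaps RM2 either.
RM4 starts after RM3 ends.
Every pair is clear; the schedule has no overlaps.

No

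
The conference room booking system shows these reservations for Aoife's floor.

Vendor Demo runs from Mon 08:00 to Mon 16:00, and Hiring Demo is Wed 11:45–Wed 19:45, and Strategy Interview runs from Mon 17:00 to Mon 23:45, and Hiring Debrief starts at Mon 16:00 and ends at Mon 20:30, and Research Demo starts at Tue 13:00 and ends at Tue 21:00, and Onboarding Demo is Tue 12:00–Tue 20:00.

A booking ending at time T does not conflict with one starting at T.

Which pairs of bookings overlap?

Hiring Debrief & Strategy Interview, Onboarding Demo & Research Demo

Check each pair: they overlap iff neither finishes before the other starts.
Sorted by start: Vendor Demo, Hiring Debrief, Strategy Interview, Onboarding Demo, Research Demo, Hiring Demo.
Hiring Debrief starts exactly when Vendor Demo ends (back-to-back, no overlap) — done with Vendor Demo.
Strategy Interview starts before Hiring Debrief ends → Hiring Debrief and Strategy Interview overlap.
Onboarding Demo starts after Hiring Debrief ends — done with Hiring Debrief.
Onboarding Demo starts after Strategy Interview ends — done with Strategy Interview.
Research Demo starts before Onboarding Demo ends → Onboarding Demo and Research Demo overlap.
Hiring Demo starts after Onboarding Demo ends.
Hiring Demo starts after Research Demo ends.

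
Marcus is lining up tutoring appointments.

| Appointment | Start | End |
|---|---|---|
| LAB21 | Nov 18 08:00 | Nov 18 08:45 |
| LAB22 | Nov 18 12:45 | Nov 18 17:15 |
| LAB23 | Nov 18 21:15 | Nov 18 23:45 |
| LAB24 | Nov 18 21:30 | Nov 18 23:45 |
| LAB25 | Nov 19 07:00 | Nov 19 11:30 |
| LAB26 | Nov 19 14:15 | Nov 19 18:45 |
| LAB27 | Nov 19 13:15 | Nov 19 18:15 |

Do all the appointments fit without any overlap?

Sorted by start: LAB21, LAB22, LAB23, LAB24, LAB25, LAB27, LAB26.
LAB22 starts after LAB21 ends; LAB21 is clear from here.
LAB23 starts after LAB22 ends; LAB22 is clear from here.
LAB24 starts before LAB23 ends → LAB23 and LAB24 overlap.
That's a conflict, so the schedule is not conflict-free.

No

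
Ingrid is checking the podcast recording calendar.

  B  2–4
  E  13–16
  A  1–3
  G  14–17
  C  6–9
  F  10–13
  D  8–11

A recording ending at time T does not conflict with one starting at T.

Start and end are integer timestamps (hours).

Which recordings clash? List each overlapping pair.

Sorted by start: A, B, C, D, F, E, G.
B starts before A ends → A and B overlap.
C starts after A ends, so A has no further overlaps.
C starts after B ends, so B has no further overlaps.
D starts before C ends → C and D overlap.
F starts after C ends, so C has no further overlaps.
F starts before D ends → D and F overlap.
E starts after D ends, so D has no further overlaps.
E starts exactly when F ends (back-to-back, no overlap), so F has no further overlaps.
G starts before E ends → E and G overlap.

A & B, C & D, D & F, E & G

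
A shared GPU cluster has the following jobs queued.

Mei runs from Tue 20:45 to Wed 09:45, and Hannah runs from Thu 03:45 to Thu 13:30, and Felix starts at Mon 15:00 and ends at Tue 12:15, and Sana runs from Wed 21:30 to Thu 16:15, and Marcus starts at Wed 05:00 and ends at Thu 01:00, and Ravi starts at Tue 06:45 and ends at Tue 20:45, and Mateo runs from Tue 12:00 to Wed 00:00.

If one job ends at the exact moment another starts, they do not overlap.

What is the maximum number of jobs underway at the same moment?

Walk through starts and ends in time order (an end at T is processed before a start at T):
Mon 15:00 start Felix → 1
Tue 06:45 start Ravi → 2
Tue 12:00 start Mateo → 3
Tue 12:15 end Felix → 2
Tue 20:45 end Ravi → 1
Tue 20:45 start Mei → 2
Wed 00:00 end Mateo → 1
Wed 05:00 start Marcus → 2
Wed 09:45 end Mei → 1
Wed 21:30 start Sana → 2
Thu 01:00 end Marcus → 1
Thu 03:45 start Hannah → 2
Thu 13:30 end Hannah → 1
Thu 16:15 end Sana → 0
Peak is 3, at Tue 12:00 (Felix, Mateo, Ravi).

3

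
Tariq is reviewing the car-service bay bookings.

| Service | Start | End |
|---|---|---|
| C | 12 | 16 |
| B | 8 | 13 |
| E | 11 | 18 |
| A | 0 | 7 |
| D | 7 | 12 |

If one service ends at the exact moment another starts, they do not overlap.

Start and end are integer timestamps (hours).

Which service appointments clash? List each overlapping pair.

Sorted by start: A, D, B, E, C.
D starts exactly when A ends (back-to-back, no overlap), so A has no further overlaps.
B starts before D ends → D and B overlap.
E starts before D ends → D and E overlap.
C starts exactly when D ends (back-to-back, no overlap).
E starts before B ends → B and E overlap.
C starts before B ends → B and C overlap.
C starts before E ends → E and C overlap.

B & C, B & D, B & E, C & E, D & E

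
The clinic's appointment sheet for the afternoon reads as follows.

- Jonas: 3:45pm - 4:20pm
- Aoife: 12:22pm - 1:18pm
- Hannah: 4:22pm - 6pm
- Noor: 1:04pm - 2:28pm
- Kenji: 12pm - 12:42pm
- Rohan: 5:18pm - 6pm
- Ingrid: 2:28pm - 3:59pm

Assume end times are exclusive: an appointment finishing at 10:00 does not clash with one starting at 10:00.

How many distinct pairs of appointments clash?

Sorted by start: Kenji, Aoife, Noor, Ingrid, Jonas, Hannah, Rohan.
Aoife starts before Kenji ends → Kenji and Aoife overlap.
Noor starts after Kenji ends, so nothing later overlaps Kenji either.
Noor starts before Aoife ends → Aoife and Noor overlap.
Ingrid starts after Aoife ends, so nothing later overlaps Aoife either.
Ingrid starts exactly when Noor ends (back-to-back, no overlap), so nothing later overlaps Noor either.
Jonas starts before Ingrid ends → Ingrid and Jonas overlap.
Hannah starts after Ingrid ends, so nothing later overlaps Ingrid either.
Hannah starts after Jonas ends, so nothing later overlaps Jonas either.
Rohan starts before Hannah ends → Hannah and Rohan overlap.
Overlapping pairs: Aoife & Kenji, Aoife & Noor, Hannah & Rohan, Ingrid & Jonas — 4 in total.

4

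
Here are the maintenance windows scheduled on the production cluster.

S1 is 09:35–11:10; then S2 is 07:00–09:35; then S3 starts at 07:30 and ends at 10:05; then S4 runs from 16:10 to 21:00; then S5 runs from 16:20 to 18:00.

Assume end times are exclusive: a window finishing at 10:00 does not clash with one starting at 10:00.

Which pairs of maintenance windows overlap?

Check each pair: they overlap iff neither finishes before the other starts.
Sorted by start: S2, S3, S1, S4, S5.
S3 starts before S2 ends → S2 and S3 overlap.
S1 starts exactly when S2 ends (back-to-back, no overlap), so nothing later overlaps S2 either.
S1 starts before S3 ends → S3 and S1 overlap.
S4 starts after S3 ends, so nothing later overlaps S3 either.
S4 starts after S1 ends, so nothing later overlaps S1 either.
S5 starts before S4 ends → S4 and S5 overlap.

S1 & S3, S2 & S3, S4 & S5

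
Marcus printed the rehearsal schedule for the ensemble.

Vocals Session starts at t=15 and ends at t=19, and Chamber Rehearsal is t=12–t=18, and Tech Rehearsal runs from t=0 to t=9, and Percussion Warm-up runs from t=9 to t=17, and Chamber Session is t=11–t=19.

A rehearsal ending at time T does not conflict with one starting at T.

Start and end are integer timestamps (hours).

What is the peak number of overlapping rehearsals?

4

Sweep the timeline, counting +1 at each start and −1 at each end (ends before starts at a tie):
t=0 start Tech Rehearsal → 1
t=9 end Tech Rehearsal → 0
t=9 start Percussion Warm-up → 1
t=11 start Chamber Session → 2
t=12 start Chamber Rehearsal → 3
t=15 start Vocals Session → 4
t=17 end Percussion Warm-up → 3
t=18 end Chamber Rehearsal → 2
t=19 end Chamber Session → 1
t=19 end Vocals Session → 0
Peak is 4, at t=15 (Chamber Rehearsal, Chamber Session, Percussion Warm-up, Vocals Session).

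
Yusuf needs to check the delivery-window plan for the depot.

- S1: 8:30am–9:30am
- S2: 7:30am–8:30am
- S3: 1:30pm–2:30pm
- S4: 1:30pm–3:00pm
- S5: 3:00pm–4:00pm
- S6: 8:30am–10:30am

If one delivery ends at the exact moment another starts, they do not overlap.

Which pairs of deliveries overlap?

Sorted by start: S2, S1, S6, S3, S4, S5.
S1 starts exactly when S2 ends (back-to-back, no overlap), so S2 has no further overlaps.
S6 starts before S1 ends → S1 and S6 overlap.
S3 starts after S1 ends, so S1 has no further overlaps.
S3 starts after S6 ends, so S6 has no further overlaps.
S4 starts before S3 ends → S3 and S4 overlap.
S5 starts after S3 ends.
S5 starts exactly when S4 ends (back-to-back, no overlap).

S1 & S6, S3 & S4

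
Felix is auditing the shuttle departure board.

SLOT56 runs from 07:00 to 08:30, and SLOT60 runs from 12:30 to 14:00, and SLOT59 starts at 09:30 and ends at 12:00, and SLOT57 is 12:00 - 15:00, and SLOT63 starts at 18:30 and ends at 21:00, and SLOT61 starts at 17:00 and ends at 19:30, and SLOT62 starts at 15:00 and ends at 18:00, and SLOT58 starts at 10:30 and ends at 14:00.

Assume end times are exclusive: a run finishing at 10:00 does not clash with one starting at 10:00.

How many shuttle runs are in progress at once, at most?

Walk through starts and ends in time order (an end at T is processed before a start at T):
07:00 start SLOT56 → 1
08:30 end SLOT56 → 0
09:30 start SLOT59 → 1
10:30 start SLOT58 → 2
12:00 end SLOT59 → 1
12:00 start SLOT57 → 2
12:30 start SLOT60 → 3
14:00 end SLOT58 → 2
14:00 end SLOT60 → 1
15:00 end SLOT57 → 0
15:00 start SLOT62 → 1
17:00 start SLOT61 → 2
18:00 end SLOT62 → 1
18:30 start SLOT63 → 2
19:30 end SLOT61 → 1
21:00 end SLOT63 → 0
Peak is 3, at 12:30 (SLOT57, SLOT58, SLOT60).

3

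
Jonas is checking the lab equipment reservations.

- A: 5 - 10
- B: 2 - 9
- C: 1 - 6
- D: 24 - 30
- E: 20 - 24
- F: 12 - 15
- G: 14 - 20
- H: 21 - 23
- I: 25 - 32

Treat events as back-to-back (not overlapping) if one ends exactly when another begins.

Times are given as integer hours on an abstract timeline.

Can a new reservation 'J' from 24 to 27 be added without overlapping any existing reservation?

No — it overlaps D, I

C: ends 6 at or before J starts 24 → clear.
B: ends 9 at or before J starts 24 → clear.
A: ends 10 at or before J starts 24 → clear.
F: ends 15 at or before J starts 24 → clear.
G: ends 20 at or before J starts 24 → clear.
E: ends 24 at or before J starts 24 → clear.
H: ends 23 at or before J starts 24 → clear.
D: starts 24 before J ends 27, and ends 30 after J starts 24 → overlap.
I: starts 25 before J ends 27, and ends 32 after J starts 24 → overlap.
J overlaps D, I.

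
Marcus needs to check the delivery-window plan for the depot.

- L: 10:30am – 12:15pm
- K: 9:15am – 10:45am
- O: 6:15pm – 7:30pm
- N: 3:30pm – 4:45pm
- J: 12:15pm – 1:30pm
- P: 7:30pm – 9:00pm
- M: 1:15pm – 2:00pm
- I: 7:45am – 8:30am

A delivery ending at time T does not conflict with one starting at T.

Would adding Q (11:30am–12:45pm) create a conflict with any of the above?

Yes — it overlaps J, L

I: ends 8:30am at or before Q starts 11:30am → clear.
K: ends 10:45am at or before Q starts 11:30am → clear.
L: starts 10:30am before Q ends 12:45pm, and ends 12:15pm after Q starts 11:30am → overlap.
J: starts 12:15pm before Q ends 12:45pm, and ends 1:30pm after Q starts 11:30am → overlap.
M: starts 1:15pm at or after Q ends 12:45pm → clear.
N: starts 3:30pm at or after Q ends 12:45pm → clear.
O: starts 6:15pm at or after Q ends 12:45pm → clear.
P: starts 7:30pm at or after Q ends 12:45pm → clear.
Q overlaps J, L.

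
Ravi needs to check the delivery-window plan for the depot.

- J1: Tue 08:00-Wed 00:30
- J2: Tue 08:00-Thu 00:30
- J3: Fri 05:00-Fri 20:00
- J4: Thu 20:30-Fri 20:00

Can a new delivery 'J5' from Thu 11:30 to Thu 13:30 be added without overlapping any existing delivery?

Yes — the slot is free

J1: ends Wed 00:30 at or before J5 starts Thu 11:30 → clear.
J2: ends Thu 00:30 at or before J5 starts Thu 11:30 → clear.
J4: starts Thu 20:30 at or after J5 ends Thu 13:30 → clear.
J3: starts Fri 05:00 at or after J5 ends Thu 13:30 → clear.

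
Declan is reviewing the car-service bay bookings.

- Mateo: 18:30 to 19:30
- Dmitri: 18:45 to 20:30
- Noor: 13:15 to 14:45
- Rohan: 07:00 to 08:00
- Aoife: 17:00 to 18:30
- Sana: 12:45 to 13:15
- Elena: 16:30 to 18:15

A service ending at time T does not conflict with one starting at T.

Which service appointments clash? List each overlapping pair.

Sorted by start: Rohan, Sana, Noor, Elena, Aoife, Mateo, Dmitri.
Sana starts after Rohan ends — done with Rohan.
Noor starts exactly when Sana ends (back-to-back, no overlap) — done with Sana.
Elena starts after Noor ends — done with Noor.
Aoife starts before Elena ends → Elena and Aoife overlap.
Mateo starts after Elena ends — done with Elena.
Mateo starts exactly when Aoife ends (back-to-back, no overlap) — done with Aoife.
Dmitri starts before Mateo ends → Mateo and Dmitri overlap.

Aoife & Elena, Dmitri & Mateo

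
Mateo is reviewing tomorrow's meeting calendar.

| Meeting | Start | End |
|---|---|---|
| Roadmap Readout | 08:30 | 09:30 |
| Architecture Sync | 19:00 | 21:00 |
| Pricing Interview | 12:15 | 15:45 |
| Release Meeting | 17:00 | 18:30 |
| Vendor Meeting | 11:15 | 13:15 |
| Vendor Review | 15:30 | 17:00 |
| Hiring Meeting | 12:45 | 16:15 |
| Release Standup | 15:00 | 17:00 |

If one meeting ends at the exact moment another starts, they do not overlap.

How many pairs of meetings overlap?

Sorted by start: Roadmap Readout, Vendor Meeting, Pricing Interview, Hiring Meeting, Release Standup, Vendor Review, Release Meeting, Architecture Sync.
Vendor Meeting starts after Roadmap Readout ends, so Roadmap Readout has no further overlaps.
Pricing Interview starts before Vendor Meeting ends → Vendor Meeting and Pricing Interview overlap.
Hiring Meeting starts before Vendor Meeting ends → Vendor Meeting and Hiring Meeting overlap.
Release Standup starts after Vendor Meeting ends, so Vendor Meeting has no further overlaps.
Hiring Meeting starts before Pricing Interview ends → Pricing Interview and Hiring Meeting overlap.
Release Standup starts before Pricing Interview ends → Pricing Interview and Release Standup overlap.
Vendor Review starts before Pricing Interview ends → Pricing Interview and Vendor Review overlap.
Release Meeting starts after Pricing Interview ends, so Pricing Interview has no further overlaps.
Release Standup starts before Hiring Meeting ends → Hiring Meeting and Release Standup overlap.
Vendor Review starts before Hiring Meeting ends → Hiring Meeting and Vendor Review overlap.
Release Meeting starts after Hiring Meeting ends, so Hiring Meeting has no further overlaps.
Vendor Review starts before Release Standup ends → Release Standup and Vendor Review overlap.
Release Meeting starts exactly when Release Standup ends (back-to-back, no overlap), so Release Standup has no further overlaps.
Release Meeting starts exactly when Vendor Review ends (back-to-back, no overlap), so Vendor Review has no further overlaps.
Architecture Sync starts after Release Meeting ends.
Overlapping pairs: Hiring Meeting & Pricing Interview, Hiring Meeting & Release Standup, Hiring Meeting & Vendor Meeting, Hiring Meeting & Vendor Review, Pricing Interview & Release Standup, Pricing Interview & Vendor Meeting, Pricing Interview & Vendor Review, Release Standup & Vendor Review — 8 in total.

8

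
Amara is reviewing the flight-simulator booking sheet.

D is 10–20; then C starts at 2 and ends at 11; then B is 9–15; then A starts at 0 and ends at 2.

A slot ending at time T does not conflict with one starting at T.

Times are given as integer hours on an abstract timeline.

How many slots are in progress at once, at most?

Walk through starts and ends in time order (an end at T is processed before a start at T):
0 start A → 1
2 end A → 0
2 start C → 1
9 start B → 2
10 start D → 3
11 end C → 2
15 end B → 1
20 end D → 0
Peak is 3, at 10 (B, C, D).

3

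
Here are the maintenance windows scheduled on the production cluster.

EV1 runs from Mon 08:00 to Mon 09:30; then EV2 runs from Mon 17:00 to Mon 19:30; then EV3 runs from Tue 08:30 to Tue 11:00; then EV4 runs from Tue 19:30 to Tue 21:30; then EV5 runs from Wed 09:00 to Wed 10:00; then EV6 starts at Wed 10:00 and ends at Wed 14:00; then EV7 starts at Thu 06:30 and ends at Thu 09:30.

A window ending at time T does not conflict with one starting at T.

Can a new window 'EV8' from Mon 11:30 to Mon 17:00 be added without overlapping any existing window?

EV1: ends Mon 09:30 at or before EV8 starts Mon 11:30 → clear.
EV2: starts Mon 17:00 at or after EV8 ends Mon 17:00 → clear.
EV3: starts Tue 08:30 at or after EV8 ends Mon 17:00 → clear.
EV4: starts Tue 19:30 at or after EV8 ends Mon 17:00 → clear.
EV5: starts Wed 09:00 at or after EV8 ends Mon 17:00 → clear.
EV6: starts Wed 10:00 at or after EV8 ends Mon 17:00 → clear.
EV7: starts Thu 06:30 at or after EV8 ends Mon 17:00 → clear.

Yes — the slot is free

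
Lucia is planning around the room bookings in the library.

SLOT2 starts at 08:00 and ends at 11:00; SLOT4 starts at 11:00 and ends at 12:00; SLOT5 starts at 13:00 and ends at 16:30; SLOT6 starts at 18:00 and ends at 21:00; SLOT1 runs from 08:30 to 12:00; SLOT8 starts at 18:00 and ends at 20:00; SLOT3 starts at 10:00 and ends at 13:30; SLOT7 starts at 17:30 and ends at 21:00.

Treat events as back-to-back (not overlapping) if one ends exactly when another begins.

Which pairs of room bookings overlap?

Sorted by start: SLOT2, SLOT1, SLOT3, SLOT4, SLOT5, SLOT7, SLOT6, SLOT8.
SLOT1 starts before SLOT2 ends → SLOT2 and SLOT1 overlap.
SLOT3 starts before SLOT2 ends → SLOT2 and SLOT3 overlap.
SLOT4 starts exactly when SLOT2 ends (back-to-back, no overlap), so SLOT2 has no further overlaps.
SLOT3 starts before SLOT1 ends → SLOT1 and SLOT3 overlap.
SLOT4 starts before SLOT1 ends → SLOT1 and SLOT4 overlap.
SLOT5 starts after SLOT1 ends, so SLOT1 has no further overlaps.
SLOT4 starts before SLOT3 ends → SLOT3 and SLOT4 overlap.
SLOT5 starts before SLOT3 ends → SLOT3 and SLOT5 overlap.
SLOT7 starts after SLOT3 ends, so SLOT3 has no further overlaps.
SLOT5 starts after SLOT4 ends, so SLOT4 has no further overlaps.
SLOT7 starts after SLOT5 ends, so SLOT5 has no further overlaps.
SLOT6 starts before SLOT7 ends → SLOT7 and SLOT6 overlap.
SLOT8 starts before SLOT7 ends → SLOT7 and SLOT8 overlap.
SLOT8 starts before SLOT6 ends → SLOT6 and SLOT8 overlap.

SLOT1 & SLOT2, SLOT1 & SLOT3, SLOT1 & SLOT4, SLOT2 & SLOT3, SLOT3 & SLOT4, SLOT3 & SLOT5, SLOT6 & SLOT7, SLOT6 & SLOT8, SLOT7 & SLOT8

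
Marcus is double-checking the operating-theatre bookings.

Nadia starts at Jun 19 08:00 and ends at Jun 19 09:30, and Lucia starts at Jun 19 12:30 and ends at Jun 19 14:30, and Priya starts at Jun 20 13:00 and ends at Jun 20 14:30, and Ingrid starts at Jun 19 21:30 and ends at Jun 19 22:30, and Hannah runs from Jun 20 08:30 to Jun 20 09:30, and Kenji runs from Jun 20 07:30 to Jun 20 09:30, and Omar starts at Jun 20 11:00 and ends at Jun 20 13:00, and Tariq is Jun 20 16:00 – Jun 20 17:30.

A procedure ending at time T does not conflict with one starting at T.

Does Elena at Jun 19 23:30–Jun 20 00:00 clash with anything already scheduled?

Nadia: ends Jun 19 09:30 at or before Elena starts Jun 19 23:30 → clear.
Lucia: ends Jun 19 14:30 at or before Elena starts Jun 19 23:30 → clear.
Ingrid: ends Jun 19 22:30 at or before Elena starts Jun 19 23:30 → clear.
Kenji: starts Jun 20 07:30 at or after Elena ends Jun 20 00:00 → clear.
Hannah: starts Jun 20 08:30 at or after Elena ends Jun 20 00:00 → clear.
Omar: starts Jun 20 11:00 at or after Elena ends Jun 20 00:00 → clear.
Priya: starts Jun 20 13:00 at or after Elena ends Jun 20 00:00 → clear.
Tariq: starts Jun 20 16:00 at or after Elena ends Jun 20 00:00 → clear.

No — it doesn't clash with anything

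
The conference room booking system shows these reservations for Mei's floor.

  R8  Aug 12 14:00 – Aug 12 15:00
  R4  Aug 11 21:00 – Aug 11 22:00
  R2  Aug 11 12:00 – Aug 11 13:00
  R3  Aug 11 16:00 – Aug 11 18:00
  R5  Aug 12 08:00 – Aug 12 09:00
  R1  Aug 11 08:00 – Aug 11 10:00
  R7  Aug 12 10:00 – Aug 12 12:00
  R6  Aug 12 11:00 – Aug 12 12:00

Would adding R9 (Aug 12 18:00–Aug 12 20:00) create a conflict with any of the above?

No — it doesn't clash with anything

R1: ends Aug 11 10:00 at or before R9 starts Aug 12 18:00 → clear.
R2: ends Aug 11 13:00 at or before R9 starts Aug 12 18:00 → clear.
R3: ends Aug 11 18:00 at or before R9 starts Aug 12 18:00 → clear.
R4: ends Aug 11 22:00 at or before R9 starts Aug 12 18:00 → clear.
R5: ends Aug 12 09:00 at or before R9 starts Aug 12 18:00 → clear.
R7: ends Aug 12 12:00 at or before R9 starts Aug 12 18:00 → clear.
R6: ends Aug 12 12:00 at or before R9 starts Aug 12 18:00 → clear.
R8: ends Aug 12 15:00 at or before R9 starts Aug 12 18:00 → clear.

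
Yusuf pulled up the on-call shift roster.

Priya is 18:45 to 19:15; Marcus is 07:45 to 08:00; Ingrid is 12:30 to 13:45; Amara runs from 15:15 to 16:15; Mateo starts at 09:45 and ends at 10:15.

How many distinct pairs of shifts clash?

Sorted by start: Marcus, Mateo, Ingrid, Amara, Priya.
Mateo starts after Marcus ends, so Marcus has no further overlaps.
Ingrid starts after Mateo ends, so Mateo has no further overlaps.
Amara starts after Ingrid ends, so Ingrid has no further overlaps.
Priya starts after Amara ends.
No pair overlaps.

0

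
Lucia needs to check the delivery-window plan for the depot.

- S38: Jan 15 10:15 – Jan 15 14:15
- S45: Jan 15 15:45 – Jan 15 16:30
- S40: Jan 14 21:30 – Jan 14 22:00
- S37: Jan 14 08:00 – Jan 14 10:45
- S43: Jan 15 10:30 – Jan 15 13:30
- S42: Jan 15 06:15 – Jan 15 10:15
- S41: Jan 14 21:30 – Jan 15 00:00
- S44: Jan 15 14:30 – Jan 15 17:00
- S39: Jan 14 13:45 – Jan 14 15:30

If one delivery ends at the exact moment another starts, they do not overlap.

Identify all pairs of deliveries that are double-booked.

S38 & S43, S40 & S41, S44 & S45

Sorted by start: S37, S39, S40, S41, S42, S38, S43, S44, S45.
S39 starts after S37 ends, so S37 has no further overlaps.
S40 starts after S39 ends, so S39 has no further overlaps.
S41 starts before S40 ends → S40 and S41 overlap.
S42 starts after S40 ends, so S40 has no further overlaps.
S42 starts after S41 ends, so S41 has no further overlaps.
S38 starts exactly when S42 ends (back-to-back, no overlap), so S42 has no further overlaps.
S43 starts before S38 ends → S38 and S43 overlap.
S44 starts after S38 ends, so S38 has no further overlaps.
S44 starts after S43 ends, so S43 has no further overlaps.
S45 starts before S44 ends → S44 and S45 overlap.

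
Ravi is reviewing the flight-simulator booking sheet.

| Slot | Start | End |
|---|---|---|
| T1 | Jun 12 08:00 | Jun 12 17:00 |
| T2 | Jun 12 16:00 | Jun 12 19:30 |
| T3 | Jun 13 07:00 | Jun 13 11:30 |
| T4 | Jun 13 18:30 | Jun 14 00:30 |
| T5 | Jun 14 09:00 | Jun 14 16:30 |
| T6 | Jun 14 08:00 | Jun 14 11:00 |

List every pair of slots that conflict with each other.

Two intervals overlap when each starts before the other ends.
Sorted by start: T1, T2, T3, T4, T6, T5.
T2 starts before T1 ends → T1 and T2 overlap.
T3 starts after T1 ends; T1 is clear from here.
T3 starts after T2 ends; T2 is clear from here.
T4 starts after T3 ends; T3 is clear from here.
T6 starts after T4 ends; T4 is clear from here.
T5 starts before T6 ends → T6 and T5 overlap.

T1 & T2, T5 & T6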